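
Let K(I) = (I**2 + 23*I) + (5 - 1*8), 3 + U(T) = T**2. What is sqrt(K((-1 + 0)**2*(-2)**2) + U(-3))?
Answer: sqrt(111) ≈ 10.536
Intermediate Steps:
U(T) = -3 + T**2
K(I) = -3 + I**2 + 23*I (K(I) = (I**2 + 23*I) + (5 - 8) = (I**2 + 23*I) - 3 = -3 + I**2 + 23*I)
sqrt(K((-1 + 0)**2*(-2)**2) + U(-3)) = sqrt((-3 + ((-1 + 0)**2*(-2)**2)**2 + 23*((-1 + 0)**2*(-2)**2)) + (-3 + (-3)**2)) = sqrt((-3 + ((-1)**2*4)**2 + 23*((-1)**2*4)) + (-3 + 9)) = sqrt((-3 + (1*4)**2 + 23*(1*4)) + 6) = sqrt((-3 + 4**2 + 23*4) + 6) = sqrt((-3 + 16 + 92) + 6) = sqrt(105 + 6) = sqrt(111)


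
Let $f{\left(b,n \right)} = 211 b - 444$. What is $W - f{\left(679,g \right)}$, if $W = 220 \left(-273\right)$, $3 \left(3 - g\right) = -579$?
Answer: $-202885$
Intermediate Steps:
$g = 196$ ($g = 3 - -193 = 3 + 193 = 196$)
$f{\left(b,n \right)} = -444 + 211 b$
$W = -60060$
$W - f{\left(679,g \right)} = -60060 - \left(-444 + 211 \cdot 679\right) = -60060 - \left(-444 + 143269\right) = -60060 - 142825 = -202885$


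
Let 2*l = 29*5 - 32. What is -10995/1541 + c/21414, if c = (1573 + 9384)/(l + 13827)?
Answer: -3268810567918/458141255529 ≈ -7.1349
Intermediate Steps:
l = 113/2 (l = (29*5 - 32)/2 = (145 - 32)/2 = (½)*113 = 113/2 ≈ 56.500)
c = 21914/27767 (c = (1573 + 9384)/(113/2 + 13827) = 10957/(27767/2) = 10957*(2/27767) = 21914/27767 ≈ 0.78921)
-10995/1541 + c/21414 = -10995/1541 + (21914/27767)/21414 = -10995*1/1541 + (21914/27767)*(1/21414) = -10995/1541 + 10957/297301269 = -3268810567918/458141255529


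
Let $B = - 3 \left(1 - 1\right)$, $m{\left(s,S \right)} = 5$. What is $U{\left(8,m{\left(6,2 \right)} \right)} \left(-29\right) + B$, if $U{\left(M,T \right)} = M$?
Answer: $-232$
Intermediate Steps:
$B = 0$ ($B = \left(-3\right) 0 = 0$)
$U{\left(8,m{\left(6,2 \right)} \right)} \left(-29\right) + B = 8 \left(-29\right) + 0 = -232 + 0 = -232$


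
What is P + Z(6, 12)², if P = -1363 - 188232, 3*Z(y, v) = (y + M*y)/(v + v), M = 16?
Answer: -27301391/144 ≈ -1.8959e+5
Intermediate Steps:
Z(y, v) = 17*y/(6*v) (Z(y, v) = ((y + 16*y)/(v + v))/3 = ((17*y)/((2*v)))/3 = ((17*y)*(1/(2*v)))/3 = (17*y/(2*v))/3 = 17*y/(6*v))
P = -189595
P + Z(6, 12)² = -189595 + ((17/6)*6/12)² = -189595 + ((17/6)*6*(1/12))² = -189595 + (17/12)² = -189595 + 289/144 = -27301391/144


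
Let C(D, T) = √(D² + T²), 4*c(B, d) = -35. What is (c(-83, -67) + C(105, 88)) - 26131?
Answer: -104011/4 ≈ -26003.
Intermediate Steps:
c(B, d) = -35/4 (c(B, d) = (¼)*(-35) = -35/4)
(c(-83, -67) + C(105, 88)) - 26131 = (-35/4 + √(105² + 88²)) - 26131 = (-35/4 + √(11025 + 7744)) - 26131 = (-35/4 + √18769) - 26131 = (-35/4 + 137) - 26131 = 513/4 - 26131 = -104011/4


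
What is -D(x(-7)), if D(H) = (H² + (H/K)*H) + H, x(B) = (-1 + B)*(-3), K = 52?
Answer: -7944/13 ≈ -611.08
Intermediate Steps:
x(B) = 3 - 3*B
D(H) = H + 53*H²/52 (D(H) = (H² + (H/52)*H) + H = (H² + H²/52) + H = 53*H²/52 + H = H + 53*H²/52)
-D(x(-7)) = -(3 - 3*(-7))*(52 + 53*(3 - 3*(-7)))/52 = -(3 + 21)*(52 + 53*(3 + 21))/52 = -24*(52 + 53*24)/52 = -24*(52 + 1272)/52 = -24*1324/52 = -1*7944/13 = -7944/13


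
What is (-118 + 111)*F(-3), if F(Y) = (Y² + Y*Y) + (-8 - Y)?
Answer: -91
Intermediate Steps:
F(Y) = -8 - Y + 2*Y² (F(Y) = (Y² + Y²) + (-8 - Y) = 2*Y² + (-8 - Y) = -8 - Y + 2*Y²)
(-118 + 111)*F(-3) = (-118 + 111)*(-8 - 1*(-3) + 2*(-3)²) = -7*(-8 + 3 + 2*9) = -7*(-8 + 3 + 18) = -7*13 = -91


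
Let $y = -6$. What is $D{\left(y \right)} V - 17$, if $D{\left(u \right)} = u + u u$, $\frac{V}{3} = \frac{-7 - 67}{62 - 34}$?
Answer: $- \frac{1784}{7} \approx -254.86$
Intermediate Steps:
$V = - \frac{111}{14}$ ($V = 3 \frac{-7 - 67}{62 - 34} = 3 \left(- \frac{74}{28}\right) = 3 \left(\left(-74\right) \frac{1}{28}\right) = 3 \left(- \frac{37}{14}\right) = - \frac{111}{14} \approx -7.9286$)
$D{\left(u \right)} = u + u^{2}$
$D{\left(y \right)} V - 17 = - 6 \left(1 - 6\right) \left(- \frac{111}{14}\right) - 17 = \left(-6\right) \left(-5\right) \left(- \frac{111}{14}\right) - 17 = 30 \left(- \frac{111}{14}\right) - 17 = - \frac{1665}{7} - 17 = - \frac{1784}{7}$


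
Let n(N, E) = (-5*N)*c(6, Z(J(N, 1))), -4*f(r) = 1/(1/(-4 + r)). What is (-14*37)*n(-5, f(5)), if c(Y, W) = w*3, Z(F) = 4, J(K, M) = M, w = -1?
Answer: 38850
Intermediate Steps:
f(r) = 1 - r/4 (f(r) = -(-1 + r/4) = -(-4 + r)/4 = 1 - r/4)
c(Y, W) = -3 (c(Y, W) = -1*3 = -3)
n(N, E) = 15*N (n(N, E) = -5*N*(-3) = 15*N)
(-14*37)*n(-5, f(5)) = (-14*37)*(15*(-5)) = -518*(-75) = 38850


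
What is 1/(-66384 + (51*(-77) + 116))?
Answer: -1/70195 ≈ -1.4246e-5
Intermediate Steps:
1/(-66384 + (51*(-77) + 116)) = 1/(-66384 + (-3927 + 116)) = 1/(-66384 - 3811) = 1/(-70195) = -1/70195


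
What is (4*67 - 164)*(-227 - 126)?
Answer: -36712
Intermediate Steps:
(4*67 - 164)*(-227 - 126) = (268 - 164)*(-353) = 104*(-353) = -36712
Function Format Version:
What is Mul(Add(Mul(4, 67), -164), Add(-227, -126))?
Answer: -36712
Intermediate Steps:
Mul(Add(Mul(4, 67), -164), Add(-227, -126)) = Mul(Add(268, -164), -353) = Mul(104, -353) = -36712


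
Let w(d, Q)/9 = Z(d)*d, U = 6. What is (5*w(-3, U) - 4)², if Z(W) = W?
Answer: 160801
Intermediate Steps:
w(d, Q) = 9*d² (w(d, Q) = 9*(d*d) = 9*d²)
(5*w(-3, U) - 4)² = (5*(9*(-3)²) - 4)² = (5*(9*9) - 4)² = (5*81 - 4)² = (405 - 4)² = 401² = 160801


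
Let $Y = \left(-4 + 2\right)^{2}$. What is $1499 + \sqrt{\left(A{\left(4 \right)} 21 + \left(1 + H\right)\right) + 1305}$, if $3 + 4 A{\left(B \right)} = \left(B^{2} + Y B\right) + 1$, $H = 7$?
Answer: $1499 + \frac{\sqrt{5882}}{2} \approx 1537.3$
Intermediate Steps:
$Y = 4$ ($Y = \left(-2\right)^{2} = 4$)
$A{\left(B \right)} = - \frac{1}{2} + B + \frac{B^{2}}{4}$ ($A{\left(B \right)} = - \frac{3}{4} + \frac{\left(B^{2} + 4 B\right) + 1}{4} = - \frac{3}{4} + \frac{1 + B^{2} + 4 B}{4} = - \frac{3}{4} + \left(\frac{1}{4} + B + \frac{B^{2}}{4}\right) = - \frac{1}{2} + B + \frac{B^{2}}{4}$)
$1499 + \sqrt{\left(A{\left(4 \right)} 21 + \left(1 + H\right)\right) + 1305} = 1499 + \sqrt{\left(\left(- \frac{1}{2} + 4 + \frac{4^{2}}{4}\right) 21 + \left(1 + 7\right)\right) + 1305} = 1499 + \sqrt{\left(\left(- \frac{1}{2} + 4 + \frac{1}{4} \cdot 16\right) 21 + 8\right) + 1305} = 1499 + \sqrt{\left(\left(- \frac{1}{2} + 4 + 4\right) 21 + 8\right) + 1305} = 1499 + \sqrt{\left(\frac{15}{2} \cdot 21 + 8\right) + 1305} = 1499 + \sqrt{\left(\frac{315}{2} + 8\right) + 1305} = 1499 + \sqrt{\frac{331}{2} + 1305} = 1499 + \sqrt{\frac{2941}{2}} = 1499 + \frac{\sqrt{5882}}{2}$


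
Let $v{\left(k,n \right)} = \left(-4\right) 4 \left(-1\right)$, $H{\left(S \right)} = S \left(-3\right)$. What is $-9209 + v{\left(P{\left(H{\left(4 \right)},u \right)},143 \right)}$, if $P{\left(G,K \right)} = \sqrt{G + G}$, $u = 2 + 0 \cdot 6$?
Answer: $-9193$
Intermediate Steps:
$u = 2$ ($u = 2 + 0 = 2$)
$H{\left(S \right)} = - 3 S$
$P{\left(G,K \right)} = \sqrt{2} \sqrt{G}$ ($P{\left(G,K \right)} = \sqrt{2 G} = \sqrt{2} \sqrt{G}$)
$v{\left(k,n \right)} = 16$ ($v{\left(k,n \right)} = \left(-16\right) \left(-1\right) = 16$)
$-9209 + v{\left(P{\left(H{\left(4 \right)},u \right)},143 \right)} = -9209 + 16 = -9193$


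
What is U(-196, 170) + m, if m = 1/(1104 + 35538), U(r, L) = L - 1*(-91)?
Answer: 9563563/36642 ≈ 261.00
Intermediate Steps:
U(r, L) = 91 + L (U(r, L) = L + 91 = 91 + L)
m = 1/36642 ≈ 2.7291e-5
U(-196, 170) + m = (91 + 170) + 1/36642 = 261 + 1/36642 = 9563563/36642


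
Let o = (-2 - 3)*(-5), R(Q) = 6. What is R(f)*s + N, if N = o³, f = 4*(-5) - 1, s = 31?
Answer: 15811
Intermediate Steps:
f = -21 (f = -20 - 1 = -21)
o = 25 (o = -5*(-5) = 25)
N = 15625 (N = 25³ = 15625)
R(f)*s + N = 6*31 + 15625 = 186 + 15625 = 15811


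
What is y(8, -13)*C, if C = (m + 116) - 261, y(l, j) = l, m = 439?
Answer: 2352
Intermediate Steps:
C = 294 (C = (439 + 116) - 261 = 555 - 261 = 294)
y(8, -13)*C = 8*294 = 2352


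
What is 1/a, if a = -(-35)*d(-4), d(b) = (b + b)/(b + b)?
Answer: 1/35 ≈ 0.028571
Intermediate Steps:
d(b) = 1 (d(b) = (2*b)/((2*b)) = (2*b)*(1/(2*b)) = 1)
a = 35 (a = -(-35) = -1*(-35) = 35)
1/a = 1/35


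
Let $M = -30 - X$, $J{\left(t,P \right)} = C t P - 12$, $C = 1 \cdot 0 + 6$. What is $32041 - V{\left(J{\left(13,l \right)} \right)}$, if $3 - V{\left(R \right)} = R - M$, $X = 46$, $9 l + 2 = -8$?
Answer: $\frac{96046}{3} \approx 32015.0$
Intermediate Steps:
$l = - \frac{10}{9}$ ($l = - \frac{2}{9} + \frac{1}{9} \left(-8\right) = - \frac{2}{9} - \frac{8}{9} = - \frac{10}{9} \approx -1.1111$)
$C = 6$ ($C = 0 + 6 = 6$)
$J{\left(t,P \right)} = -12 + 6 P t$ ($J{\left(t,P \right)} = 6 t P - 12 = 6 P t - 12 = -12 + 6 P t$)
$M = -76$ ($M = -30 - 46 = -76$)
$V{\left(R \right)} = -73 - R$ ($V{\left(R \right)} = 3 - \left(R - -76\right) = 3 - \left(R + 76\right) = 3 - \left(76 + R\right) = -73 - R$)
$32041 - V{\left(J{\left(13,l \right)} \right)} = 32041 - \left(-73 - \left(-12 + 6 \left(- \frac{10}{9}\right) 13\right)\right) = 32041 - \left(-73 - \left(-12 - \frac{260}{3}\right)\right) = 32041 - \left(-73 - - \frac{296}{3}\right) = 32041 - \left(-73 + \frac{296}{3}\right) = 32041 - \frac{77}{3} = \frac{96046}{3}$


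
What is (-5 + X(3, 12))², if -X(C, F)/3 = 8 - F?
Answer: 49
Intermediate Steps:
X(C, F) = -24 + 3*F (X(C, F) = -3*(8 - F) = -24 + 3*F)
(-5 + X(3, 12))² = (-5 + (-24 + 3*12))² = (-5 + (-24 + 36))² = (-5 + 12)² = 7² = 49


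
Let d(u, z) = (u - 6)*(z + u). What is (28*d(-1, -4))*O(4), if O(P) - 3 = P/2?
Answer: 4900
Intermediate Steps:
O(P) = 3 + P/2
d(u, z) = (-6 + u)*(u + z)
(28*d(-1, -4))*O(4) = (28*((-1)² - 6*(-1) - 6*(-4) - 1*(-4)))*(3 + (½)*4) = (28*(1 + 6 + 24 + 4))*(3 + 2) = (28*35)*5 = 980*5 = 4900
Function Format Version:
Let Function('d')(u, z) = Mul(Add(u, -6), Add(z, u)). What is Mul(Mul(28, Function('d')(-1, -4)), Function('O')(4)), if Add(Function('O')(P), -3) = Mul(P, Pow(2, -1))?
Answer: 4900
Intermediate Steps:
Function('O')(P) = Add(3, Mul(Rational(1, 2), P)) (Function('O')(P) = Add(3, Mul(P, Pow(2, -1))) = Add(3, Mul(P, Rational(1, 2))) = Add(3, Mul(Rational(1, 2), P)))
Function('d')(u, z) = Mul(Add(-6, u), Add(u, z))
Mul(Mul(28, Function('d')(-1, -4)), Function('O')(4)) = Mul(Mul(28, Add(Pow(-1, 2), Mul(-6, -1), Mul(-6, -4), Mul(-1, -4))), Add(3, Mul(Rational(1, 2), 4))) = Mul(Mul(28, Add(1, 6, 24, 4)), Add(3, 2)) = Mul(Mul(28, 35), 5) = Mul(980, 5) = 4900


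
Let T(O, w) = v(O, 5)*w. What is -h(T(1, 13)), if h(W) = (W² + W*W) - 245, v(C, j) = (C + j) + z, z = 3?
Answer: -27133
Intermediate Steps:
v(C, j) = 3 + C + j (v(C, j) = (C + j) + 3 = 3 + C + j)
T(O, w) = w*(8 + O) (T(O, w) = (3 + O + 5)*w = (8 + O)*w = w*(8 + O))
h(W) = -245 + 2*W² (h(W) = (W² + W²) - 245 = 2*W² - 245 = -245 + 2*W²)
-h(T(1, 13)) = -(-245 + 2*(13*(8 + 1))²) = -(-245 + 2*(13*9)²) = -(-245 + 2*117²) = -(-245 + 2*13689) = -(-245 + 27378) = -1*27133 = -27133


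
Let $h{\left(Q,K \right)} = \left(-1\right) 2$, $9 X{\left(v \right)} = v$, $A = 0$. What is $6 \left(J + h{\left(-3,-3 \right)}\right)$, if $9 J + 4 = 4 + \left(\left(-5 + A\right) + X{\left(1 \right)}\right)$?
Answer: $- \frac{412}{27} \approx -15.259$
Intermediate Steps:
$X{\left(v \right)} = \frac{v}{9}$
$h{\left(Q,K \right)} = -2$
$J = - \frac{44}{81}$ ($J = - \frac{4}{9} + \frac{4 + \left(\left(-5 + 0\right) + \frac{1}{9} \cdot 1\right)}{9} = - \frac{4}{9} + \frac{4 + \left(-5 + \frac{1}{9}\right)}{9} = - \frac{4}{9} + \frac{4 - \frac{44}{9}}{9} = - \frac{4}{9} + \frac{1}{9} \left(- \frac{8}{9}\right) = - \frac{4}{9} - \frac{8}{81} = - \frac{44}{81} \approx -0.54321$)
$6 \left(J + h{\left(-3,-3 \right)}\right) = 6 \left(- \frac{44}{81} - 2\right) = 6 \left(- \frac{206}{81}\right) = - \frac{412}{27}$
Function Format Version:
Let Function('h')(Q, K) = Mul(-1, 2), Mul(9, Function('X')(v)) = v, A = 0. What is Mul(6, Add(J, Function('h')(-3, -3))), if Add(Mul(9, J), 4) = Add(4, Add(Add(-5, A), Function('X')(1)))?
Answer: Rational(-412, 27) ≈ -15.259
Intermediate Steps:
Function('X')(v) = Mul(Rational(1, 9), v)
Function('h')(Q, K) = -2
J = Rational(-44, 81) (J = Add(Rational(-4, 9), Mul(Rational(1, 9), Add(4, Add(Add(-5, 0), Mul(Rational(1, 9), 1))))) = Add(Rational(-4, 9), Mul(Rational(1, 9), Add(4, Add(-5, Rational(1, 9))))) = Add(Rational(-4, 9), Mul(Rational(1, 9), Add(4, Rational(-44, 9)))) = Add(Rational(-4, 9), Mul(Rational(1, 9), Rational(-8, 9))) = Add(Rational(-4, 9), Rational(-8, 81)) = Rational(-44, 81) ≈ -0.54321)
Mul(6, Add(J, Function('h')(-3, -3))) = Mul(6, Add(Rational(-44, 81), -2)) = Mul(6, Rational(-206, 81)) = Rational(-412, 27)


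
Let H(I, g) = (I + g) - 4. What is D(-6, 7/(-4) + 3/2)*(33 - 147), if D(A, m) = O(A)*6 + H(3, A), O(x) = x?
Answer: 4902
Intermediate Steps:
H(I, g) = -4 + I + g
D(A, m) = -1 + 7*A (D(A, m) = A*6 + (-4 + 3 + A) = 6*A + (-1 + A) = -1 + 7*A)
D(-6, 7/(-4) + 3/2)*(33 - 147) = (-1 + 7*(-6))*(33 - 147) = (-1 - 42)*(-114) = -43*(-114) = 4902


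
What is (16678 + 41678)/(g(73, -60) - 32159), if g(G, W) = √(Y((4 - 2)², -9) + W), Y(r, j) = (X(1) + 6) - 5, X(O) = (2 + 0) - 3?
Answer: -1876670604/1034201341 - 116712*I*√15/1034201341 ≈ -1.8146 - 0.00043708*I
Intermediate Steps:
X(O) = -1 (X(O) = 2 - 3 = -1)
Y(r, j) = 0 (Y(r, j) = (-1 + 6) - 5 = 5 - 5 = 0)
g(G, W) = √W (g(G, W) = √(0 + W) = √W)
(16678 + 41678)/(g(73, -60) - 32159) = (16678 + 41678)/(√(-60) - 32159) = 58356/(2*I*√15 - 32159) = 58356/(-32159 + 2*I*√15)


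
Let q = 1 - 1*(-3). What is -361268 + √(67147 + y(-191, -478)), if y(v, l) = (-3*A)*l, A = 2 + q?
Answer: -361268 + √75751 ≈ -3.6099e+5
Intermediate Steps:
q = 4 (q = 1 + 3 = 4)
A = 6 (A = 2 + 4 = 6)
y(v, l) = -18*l (y(v, l) = (-3*6)*l = -18*l)
-361268 + √(67147 + y(-191, -478)) = -361268 + √(67147 - 18*(-478)) = -361268 + √(67147 + 8604) = -361268 + √75751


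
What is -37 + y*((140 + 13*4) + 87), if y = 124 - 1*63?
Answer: 16982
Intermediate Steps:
y = 61 (y = 124 - 63 = 61)
-37 + y*((140 + 13*4) + 87) = -37 + 61*((140 + 13*4) + 87) = -37 + 61*((140 + 52) + 87) = -37 + 61*(192 + 87) = -37 + 61*279 = -37 + 17019 = 16982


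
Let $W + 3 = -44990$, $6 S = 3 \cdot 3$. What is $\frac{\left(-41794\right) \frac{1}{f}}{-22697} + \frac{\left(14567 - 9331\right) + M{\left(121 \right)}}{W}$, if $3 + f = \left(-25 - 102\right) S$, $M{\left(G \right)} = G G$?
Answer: $- \frac{13719634999}{30400520679} \approx -0.4513$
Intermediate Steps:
$M{\left(G \right)} = G^{2}$
$S = \frac{3}{2}$ ($S = \frac{3 \cdot 3}{6} = \frac{1}{6} \cdot 9 = \frac{3}{2} \approx 1.5$)
$W = -44993$ ($W = -3 - 44990 = -44993$)
$f = - \frac{387}{2}$ ($f = -3 + \left(-25 - 102\right) \frac{3}{2} = -3 - \frac{381}{2} = - \frac{387}{2} \approx -193.5$)
$\frac{\left(-41794\right) \frac{1}{f}}{-22697} + \frac{\left(14567 - 9331\right) + M{\left(121 \right)}}{W} = \frac{\left(-41794\right) \frac{1}{- \frac{387}{2}}}{-22697} + \frac{\left(14567 - 9331\right) + 121^{2}}{-44993} = \left(-41794\right) \left(- \frac{2}{387}\right) \left(- \frac{1}{22697}\right) + \left(5236 + 14641\right) \left(- \frac{1}{44993}\right) = \frac{83588}{387} \left(- \frac{1}{22697}\right) + 19877 \left(- \frac{1}{44993}\right) = - \frac{83588}{8783739} - \frac{1529}{3461} = - \frac{13719634999}{30400520679}$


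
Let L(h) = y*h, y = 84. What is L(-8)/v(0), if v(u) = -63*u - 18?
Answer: 112/3 ≈ 37.333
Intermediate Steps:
v(u) = -18 - 63*u
L(h) = 84*h
L(-8)/v(0) = (84*(-8))/(-18 - 63*0) = -672/(-18 + 0) = -672/(-18) = -672*(-1/18) = 112/3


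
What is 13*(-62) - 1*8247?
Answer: -9053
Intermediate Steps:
13*(-62) - 1*8247 = -806 - 8247 = -9053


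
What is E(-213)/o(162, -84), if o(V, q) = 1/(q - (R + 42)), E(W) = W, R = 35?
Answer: 34293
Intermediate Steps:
o(V, q) = 1/(-77 + q) (o(V, q) = 1/(q - (35 + 42)) = 1/(q - 1*77) = 1/(q - 77) = 1/(-77 + q))
E(-213)/o(162, -84) = -213/(1/(-77 - 84)) = -213/(1/(-161)) = -213/(-1/161) = -213*(-161) = 34293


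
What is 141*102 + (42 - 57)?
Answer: 14367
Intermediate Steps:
141*102 + (42 - 57) = 14382 - 15 = 14367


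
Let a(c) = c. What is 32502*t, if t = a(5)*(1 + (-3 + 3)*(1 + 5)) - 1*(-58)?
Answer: 2047626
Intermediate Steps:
t = 63 (t = 5*(1 + (-3 + 3)*(1 + 5)) - 1*(-58) = 5*(1 + 0*6) + 58 = 5*(1 + 0) + 58 = 5*1 + 58 = 5 + 58 = 63)
32502*t = 32502*63 = 2047626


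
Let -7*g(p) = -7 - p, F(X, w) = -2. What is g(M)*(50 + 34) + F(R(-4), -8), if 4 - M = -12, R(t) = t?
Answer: 274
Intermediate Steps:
M = 16 (M = 4 - 1*(-12) = 4 + 12 = 16)
g(p) = 1 + p/7 (g(p) = -(-7 - p)/7 = 1 + p/7)
g(M)*(50 + 34) + F(R(-4), -8) = (1 + (1/7)*16)*(50 + 34) - 2 = (1 + 16/7)*84 - 2 = (23/7)*84 - 2 = 276 - 2 = 274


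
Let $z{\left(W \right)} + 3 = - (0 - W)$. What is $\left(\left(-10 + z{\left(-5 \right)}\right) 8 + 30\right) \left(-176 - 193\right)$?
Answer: $42066$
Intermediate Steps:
$z{\left(W \right)} = -3 + W$ ($z{\left(W \right)} = -3 - \left(0 - W\right) = -3 - - W = -3 + W$)
$\left(\left(-10 + z{\left(-5 \right)}\right) 8 + 30\right) \left(-176 - 193\right) = \left(\left(-10 - 8\right) 8 + 30\right) \left(-176 - 193\right) = \left(\left(-10 - 8\right) 8 + 30\right) \left(-369\right) = \left(\left(-18\right) 8 + 30\right) \left(-369\right) = \left(-144 + 30\right) \left(-369\right) = \left(-114\right) \left(-369\right) = 42066$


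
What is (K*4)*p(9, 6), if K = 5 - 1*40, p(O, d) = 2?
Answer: -280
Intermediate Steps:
K = -35 (K = 5 - 40 = -35)
(K*4)*p(9, 6) = -35*4*2 = -140*2 = -280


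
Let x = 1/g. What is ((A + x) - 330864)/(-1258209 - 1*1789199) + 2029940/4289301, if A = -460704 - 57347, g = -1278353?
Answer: 3140691959457289589/4177417970916200556 ≈ 0.75183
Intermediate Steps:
x = -1/1278353 (x = 1/(-1278353) = -1/1278353 ≈ -7.8226e-7)
A = -518051
((A + x) - 330864)/(-1258209 - 1*1789199) + 2029940/4289301 = ((-518051 - 1/1278353) - 330864)/(-1258209 - 1*1789199) + 2029940/4289301 = (-662252050004/1278353 - 330864)/(-1258209 - 1789199) + 2029940*(1/4289301) = -1085213036996/1278353/(-3047408) + 2029940/4289301 = -1085213036996/1278353*(-1/3047408) + 2029940/4289301 = 271303259249/973915789756 + 2029940/4289301 = 3140691959457289589/4177417970916200556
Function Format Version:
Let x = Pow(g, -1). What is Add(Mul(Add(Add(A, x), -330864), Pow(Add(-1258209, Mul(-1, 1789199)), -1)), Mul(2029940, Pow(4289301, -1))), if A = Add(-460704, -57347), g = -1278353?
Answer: Rational(3140691959457289589, 4177417970916200556) ≈ 0.75183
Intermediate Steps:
x = Rational(-1, 1278353) (x = Pow(-1278353, -1) = Rational(-1, 1278353) ≈ -7.8226e-7)
A = -518051
Add(Mul(Add(Add(A, x), -330864), Pow(Add(-1258209, Mul(-1, 1789199)), -1)), Mul(2029940, Pow(4289301, -1))) = Add(Mul(Add(Add(-518051, Rational(-1, 1278353)), -330864), Pow(Add(-1258209, Mul(-1, 1789199)), -1)), Mul(2029940, Pow(4289301, -1))) = Add(Mul(Add(Rational(-662252050004, 1278353), -330864), Pow(Add(-1258209, -1789199), -1)), Mul(2029940, Rational(1, 4289301))) = Add(Mul(Rational(-1085213036996, 1278353), Pow(-3047408, -1)), Rational(2029940, 4289301)) = Add(Mul(Rational(-1085213036996, 1278353), Rational(-1, 3047408)), Rational(2029940, 4289301)) = Add(Rational(271303259249, 973915789756), Rational(2029940, 4289301)) = Rational(3140691959457289589, 4177417970916200556)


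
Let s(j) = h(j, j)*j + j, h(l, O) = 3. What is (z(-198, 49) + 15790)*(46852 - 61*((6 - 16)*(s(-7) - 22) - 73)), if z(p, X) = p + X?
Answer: 325411005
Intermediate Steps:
s(j) = 4*j (s(j) = 3*j + j = 4*j)
z(p, X) = X + p
(z(-198, 49) + 15790)*(46852 - 61*((6 - 16)*(s(-7) - 22) - 73)) = ((49 - 198) + 15790)*(46852 - 61*((6 - 16)*(4*(-7) - 22) - 73)) = (-149 + 15790)*(46852 - 61*(-10*(-28 - 22) - 73)) = 15641*(46852 - 61*(-10*(-50) - 73)) = 15641*(46852 - 61*(500 - 73)) = 15641*(46852 - 61*427) = 15641*(46852 - 26047) = 15641*20805 = 325411005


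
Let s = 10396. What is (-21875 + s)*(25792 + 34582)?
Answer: -693033146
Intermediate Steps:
(-21875 + s)*(25792 + 34582) = (-21875 + 10396)*(25792 + 34582) = -11479*60374 = -693033146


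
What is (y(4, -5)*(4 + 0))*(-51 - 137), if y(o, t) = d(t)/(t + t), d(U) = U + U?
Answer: -752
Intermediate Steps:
d(U) = 2*U
y(o, t) = 1 (y(o, t) = (2*t)/(t + t) = (2*t)/((2*t)) = (2*t)*(1/(2*t)) = 1)
(y(4, -5)*(4 + 0))*(-51 - 137) = (1*(4 + 0))*(-51 - 137) = (1*4)*(-188) = 4*(-188) = -752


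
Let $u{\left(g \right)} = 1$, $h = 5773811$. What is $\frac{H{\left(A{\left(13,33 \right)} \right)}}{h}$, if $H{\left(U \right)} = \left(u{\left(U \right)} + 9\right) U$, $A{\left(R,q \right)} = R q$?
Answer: $\frac{4290}{5773811} \approx 0.00074301$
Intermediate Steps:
$H{\left(U \right)} = 10 U$ ($H{\left(U \right)} = \left(1 + 9\right) U = 10 U$)
$\frac{H{\left(A{\left(13,33 \right)} \right)}}{h} = \frac{10 \cdot 13 \cdot 33}{5773811} = 10 \cdot 429 \cdot \frac{1}{5773811} = 4290 \cdot \frac{1}{5773811} = \frac{4290}{5773811}$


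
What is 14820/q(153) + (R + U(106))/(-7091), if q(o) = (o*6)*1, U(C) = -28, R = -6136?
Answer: 18457862/1084923 ≈ 17.013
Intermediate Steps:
q(o) = 6*o (q(o) = (6*o)*1 = 6*o)
14820/q(153) + (R + U(106))/(-7091) = 14820/((6*153)) + (-6136 - 28)/(-7091) = 14820/918 - 6164*(-1/7091) = 14820*(1/918) + 6164/7091 = 2470/153 + 6164/7091 = 18457862/1084923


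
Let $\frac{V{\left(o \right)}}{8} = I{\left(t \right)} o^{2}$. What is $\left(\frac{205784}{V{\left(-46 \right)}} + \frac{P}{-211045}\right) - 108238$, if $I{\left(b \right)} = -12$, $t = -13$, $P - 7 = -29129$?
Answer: $- \frac{580036397769031}{5358854640} \approx -1.0824 \cdot 10^{5}$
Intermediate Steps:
$P = -29122$ ($P = 7 - 29129 = -29122$)
$V{\left(o \right)} = - 96 o^{2}$ ($V{\left(o \right)} = 8 \left(- 12 o^{2}\right) = - 96 o^{2}$)
$\left(\frac{205784}{V{\left(-46 \right)}} + \frac{P}{-211045}\right) - 108238 = \left(\frac{205784}{\left(-96\right) \left(-46\right)^{2}} - \frac{29122}{-211045}\right) - 108238 = \left(\frac{205784}{\left(-96\right) 2116} - - \frac{29122}{211045}\right) - 108238 = \left(\frac{205784}{-203136} + \frac{29122}{211045}\right) - 108238 = \left(205784 \left(- \frac{1}{203136}\right) + \frac{29122}{211045}\right) - 108238 = \left(- \frac{25723}{25392} + \frac{29122}{211045}\right) - 108238 = - \frac{4689244711}{5358854640} - 108238 = - \frac{580036397769031}{5358854640}$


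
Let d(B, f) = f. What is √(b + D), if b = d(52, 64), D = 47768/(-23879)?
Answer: 2*√8838143238/23879 ≈ 7.8740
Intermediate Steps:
D = -47768/23879 (D = 47768*(-1/23879) = -47768/23879 ≈ -2.0004)
b = 64
√(b + D) = √(64 - 47768/23879) = √(1480488/23879) = 2*√8838143238/23879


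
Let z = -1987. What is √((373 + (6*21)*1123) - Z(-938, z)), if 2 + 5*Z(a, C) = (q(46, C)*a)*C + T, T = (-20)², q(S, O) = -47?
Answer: √441539195/5 ≈ 4202.6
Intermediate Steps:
T = 400
Z(a, C) = 398/5 - 47*C*a/5 (Z(a, C) = -⅖ + ((-47*a)*C + 400)/5 = -⅖ + (-47*C*a + 400)/5 = -⅖ + (400 - 47*C*a)/5 = -⅖ + (80 - 47*C*a/5) = 398/5 - 47*C*a/5)
√((373 + (6*21)*1123) - Z(-938, z)) = √((373 + (6*21)*1123) - (398/5 - 47/5*(-1987)*(-938))) = √((373 + 126*1123) - (398/5 - 87598882/5)) = √((373 + 141498) - 1*(-87598484/5)) = √(141871 + 87598484/5) = √(88307839/5) = √441539195/5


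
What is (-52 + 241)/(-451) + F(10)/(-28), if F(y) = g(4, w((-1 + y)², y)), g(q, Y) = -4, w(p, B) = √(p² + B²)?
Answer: -872/3157 ≈ -0.27621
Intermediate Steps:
w(p, B) = √(B² + p²)
F(y) = -4
(-52 + 241)/(-451) + F(10)/(-28) = (-52 + 241)/(-451) - 4/(-28) = 189*(-1/451) - 4*(-1/28) = -189/451 + ⅐ = -872/3157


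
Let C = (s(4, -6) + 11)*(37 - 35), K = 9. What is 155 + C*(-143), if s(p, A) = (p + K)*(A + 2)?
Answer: 11881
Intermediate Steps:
s(p, A) = (2 + A)*(9 + p) (s(p, A) = (p + 9)*(A + 2) = (9 + p)*(2 + A) = (2 + A)*(9 + p))
C = -82 (C = ((18 + 2*4 + 9*(-6) - 6*4) + 11)*(37 - 35) = ((18 + 8 - 54 - 24) + 11)*2 = (-52 + 11)*2 = -41*2 = -82)
155 + C*(-143) = 155 - 82*(-143) = 155 + 11726 = 11881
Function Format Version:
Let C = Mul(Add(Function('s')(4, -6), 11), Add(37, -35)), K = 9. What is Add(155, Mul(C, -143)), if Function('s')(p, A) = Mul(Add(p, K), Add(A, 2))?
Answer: 11881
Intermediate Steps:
Function('s')(p, A) = Mul(Add(2, A), Add(9, p)) (Function('s')(p, A) = Mul(Add(p, 9), Add(A, 2)) = Mul(Add(9, p), Add(2, A)) = Mul(Add(2, A), Add(9, p)))
C = -82 (C = Mul(Add(Add(18, Mul(2, 4), Mul(9, -6), Mul(-6, 4)), 11), Add(37, -35)) = Mul(Add(Add(18, 8, -54, -24), 11), 2) = Mul(Add(-52, 11), 2) = Mul(-41, 2) = -82)
Add(155, Mul(C, -143)) = Add(155, Mul(-82, -143)) = Add(155, 11726) = 11881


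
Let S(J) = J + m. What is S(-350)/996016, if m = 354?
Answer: 1/249004 ≈ 4.0160e-6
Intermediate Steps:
S(J) = 354 + J (S(J) = J + 354 = 354 + J)
S(-350)/996016 = (354 - 350)/996016 = 4*(1/996016) = 1/249004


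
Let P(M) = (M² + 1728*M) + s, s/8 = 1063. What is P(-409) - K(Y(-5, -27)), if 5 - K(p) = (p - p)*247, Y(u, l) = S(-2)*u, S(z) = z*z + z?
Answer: -530972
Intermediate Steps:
s = 8504 (s = 8*1063 = 8504)
S(z) = z + z² (S(z) = z² + z = z + z²)
Y(u, l) = 2*u (Y(u, l) = (-2*(1 - 2))*u = (-2*(-1))*u = 2*u)
P(M) = 8504 + M² + 1728*M (P(M) = (M² + 1728*M) + 8504 = 8504 + M² + 1728*M)
K(p) = 5 (K(p) = 5 - (p - p)*247 = 5 - 0*247 = 5 - 1*0 = 5 + 0 = 5)
P(-409) - K(Y(-5, -27)) = (8504 + (-409)² + 1728*(-409)) - 1*5 = (8504 + 167281 - 706752) - 5 = -530967 - 5 = -530972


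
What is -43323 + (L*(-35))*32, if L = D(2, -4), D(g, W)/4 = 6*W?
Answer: 64197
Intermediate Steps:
D(g, W) = 24*W (D(g, W) = 4*(6*W) = 24*W)
L = -96 (L = 24*(-4) = -96)
-43323 + (L*(-35))*32 = -43323 - 96*(-35)*32 = -43323 + 3360*32 = -43323 + 107520 = 64197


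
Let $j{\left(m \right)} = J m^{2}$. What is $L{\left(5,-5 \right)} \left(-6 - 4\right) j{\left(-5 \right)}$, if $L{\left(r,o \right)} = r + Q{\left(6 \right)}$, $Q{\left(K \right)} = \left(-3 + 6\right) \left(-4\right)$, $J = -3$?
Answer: $-5250$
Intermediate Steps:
$Q{\left(K \right)} = -12$ ($Q{\left(K \right)} = 3 \left(-4\right) = -12$)
$j{\left(m \right)} = - 3 m^{2}$
$L{\left(r,o \right)} = -12 + r$ ($L{\left(r,o \right)} = r - 12 = -12 + r$)
$L{\left(5,-5 \right)} \left(-6 - 4\right) j{\left(-5 \right)} = \left(-12 + 5\right) \left(-6 - 4\right) \left(- 3 \left(-5\right)^{2}\right) = \left(-7\right) \left(-10\right) \left(\left(-3\right) 25\right) = 70 \left(-75\right) = -5250$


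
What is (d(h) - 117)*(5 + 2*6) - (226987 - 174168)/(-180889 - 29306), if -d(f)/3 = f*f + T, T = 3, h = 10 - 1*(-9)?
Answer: -4320085016/210195 ≈ -20553.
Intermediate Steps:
h = 19 (h = 10 + 9 = 19)
d(f) = -9 - 3*f² (d(f) = -3*(f*f + 3) = -3*(f² + 3) = -3*(3 + f²) = -9 - 3*f²)
(d(h) - 117)*(5 + 2*6) - (226987 - 174168)/(-180889 - 29306) = ((-9 - 3*19²) - 117)*(5 + 2*6) - (226987 - 174168)/(-180889 - 29306) = ((-9 - 3*361) - 117)*(5 + 12) - 52819/(-210195) = ((-9 - 1083) - 117)*17 - 52819*(-1)/210195 = (-1092 - 117)*17 - 1*(-52819/210195) = -1209*17 + 52819/210195 = -20553 + 52819/210195 = -4320085016/210195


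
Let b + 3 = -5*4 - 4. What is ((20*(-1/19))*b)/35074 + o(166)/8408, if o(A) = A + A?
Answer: 28223389/700392706 ≈ 0.040296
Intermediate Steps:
o(A) = 2*A
b = -27 (b = -3 + (-5*4 - 4) = -3 + (-20 - 4) = -3 - 24 = -27)
((20*(-1/19))*b)/35074 + o(166)/8408 = ((20*(-1/19))*(-27))/35074 + (2*166)/8408 = ((20*(-1*1/19))*(-27))*(1/35074) + 332*(1/8408) = ((20*(-1/19))*(-27))*(1/35074) + 83/2102 = -20/19*(-27)*(1/35074) + 83/2102 = (540/19)*(1/35074) + 83/2102 = 270/333203 + 83/2102 = 28223389/700392706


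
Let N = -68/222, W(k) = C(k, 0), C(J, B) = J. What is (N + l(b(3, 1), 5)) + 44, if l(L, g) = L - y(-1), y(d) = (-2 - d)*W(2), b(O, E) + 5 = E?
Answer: 4628/111 ≈ 41.694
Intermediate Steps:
W(k) = k
b(O, E) = -5 + E
y(d) = -4 - 2*d (y(d) = (-2 - d)*2 = -4 - 2*d)
l(L, g) = 2 + L (l(L, g) = L - (-4 - 2*(-1)) = L - (-4 + 2) = L - 1*(-2) = L + 2 = 2 + L)
N = -34/111 (N = -68*1/222 = -34/111 ≈ -0.30631)
(N + l(b(3, 1), 5)) + 44 = (-34/111 + (2 + (-5 + 1))) + 44 = (-34/111 + (2 - 4)) + 44 = (-34/111 - 2) + 44 = -256/111 + 44 = 4628/111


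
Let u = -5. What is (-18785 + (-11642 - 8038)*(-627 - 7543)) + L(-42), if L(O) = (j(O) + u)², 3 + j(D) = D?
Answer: 160769315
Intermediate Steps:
j(D) = -3 + D
L(O) = (-8 + O)² (L(O) = ((-3 + O) - 5)² = (-8 + O)²)
(-18785 + (-11642 - 8038)*(-627 - 7543)) + L(-42) = (-18785 + (-11642 - 8038)*(-627 - 7543)) + (-8 - 42)² = (-18785 - 19680*(-8170)) + (-50)² = (-18785 + 160785600) + 2500 = 160766815 + 2500 = 160769315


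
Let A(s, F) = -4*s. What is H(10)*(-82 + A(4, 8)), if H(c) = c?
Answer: -980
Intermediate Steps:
H(10)*(-82 + A(4, 8)) = 10*(-82 - 4*4) = 10*(-82 - 16) = 10*(-98) = -980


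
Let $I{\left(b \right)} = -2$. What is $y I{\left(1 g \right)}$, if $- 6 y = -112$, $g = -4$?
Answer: $- \frac{112}{3} \approx -37.333$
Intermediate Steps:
$y = \frac{56}{3}$ ($y = \left(- \frac{1}{6}\right) \left(-112\right) = \frac{56}{3} \approx 18.667$)
$y I{\left(1 g \right)} = \frac{56}{3} \left(-2\right) = - \frac{112}{3}$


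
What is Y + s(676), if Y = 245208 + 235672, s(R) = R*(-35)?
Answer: 457220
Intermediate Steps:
s(R) = -35*R
Y = 480880
Y + s(676) = 480880 - 35*676 = 480880 - 23660 = 457220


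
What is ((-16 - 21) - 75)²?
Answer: 12544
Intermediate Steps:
((-16 - 21) - 75)² = (-37 - 75)² = (-112)² = 12544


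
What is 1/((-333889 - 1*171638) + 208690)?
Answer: -1/296837 ≈ -3.3689e-6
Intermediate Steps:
1/((-333889 - 1*171638) + 208690) = 1/((-333889 - 171638) + 208690) = 1/(-505527 + 208690) = 1/(-296837) = -1/296837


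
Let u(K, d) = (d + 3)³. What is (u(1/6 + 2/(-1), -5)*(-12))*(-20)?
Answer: -1920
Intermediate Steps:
u(K, d) = (3 + d)³
(u(1/6 + 2/(-1), -5)*(-12))*(-20) = ((3 - 5)³*(-12))*(-20) = ((-2)³*(-12))*(-20) = -8*(-12)*(-20) = 96*(-20) = -1920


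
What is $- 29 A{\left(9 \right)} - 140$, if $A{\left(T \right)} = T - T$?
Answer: $-140$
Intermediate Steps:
$A{\left(T \right)} = 0$
$- 29 A{\left(9 \right)} - 140 = \left(-29\right) 0 - 140 = 0 - 140 = -140$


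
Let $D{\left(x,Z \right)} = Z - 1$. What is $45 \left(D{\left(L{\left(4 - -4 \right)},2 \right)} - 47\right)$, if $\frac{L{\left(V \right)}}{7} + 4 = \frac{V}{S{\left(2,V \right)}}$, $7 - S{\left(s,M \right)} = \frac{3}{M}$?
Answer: $-2070$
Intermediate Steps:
$S{\left(s,M \right)} = 7 - \frac{3}{M}$
$L{\left(V \right)} = -28 + \frac{7 V}{7 - \frac{3}{V}}$ ($L{\left(V \right)} = -28 + 7 \frac{V}{7 - \frac{3}{V}} = -28 + \frac{7 V}{7 - \frac{3}{V}}$)
$D{\left(x,Z \right)} = -1 + Z$
$45 \left(D{\left(L{\left(4 - -4 \right)},2 \right)} - 47\right) = 45 \left(\left(-1 + 2\right) - 47\right) = 45 \left(1 - 47\right) = 45 \left(-46\right) = -2070$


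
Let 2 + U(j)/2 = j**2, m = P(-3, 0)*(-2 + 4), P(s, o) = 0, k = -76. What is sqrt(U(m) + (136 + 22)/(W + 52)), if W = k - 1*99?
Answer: 5*I*sqrt(3198)/123 ≈ 2.2988*I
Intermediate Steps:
W = -175 (W = -76 - 1*99 = -76 - 99 = -175)
m = 0 (m = 0*(-2 + 4) = 0*2 = 0)
U(j) = -4 + 2*j**2
sqrt(U(m) + (136 + 22)/(W + 52)) = sqrt((-4 + 2*0**2) + (136 + 22)/(-175 + 52)) = sqrt((-4 + 2*0) + 158/(-123)) = sqrt((-4 + 0) + 158*(-1/123)) = sqrt(-4 - 158/123) = sqrt(-650/123) = 5*I*sqrt(3198)/123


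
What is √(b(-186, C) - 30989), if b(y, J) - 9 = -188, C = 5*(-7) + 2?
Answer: 8*I*√487 ≈ 176.54*I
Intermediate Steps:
C = -33 (C = -35 + 2 = -33)
b(y, J) = -179 (b(y, J) = 9 - 188 = -179)
√(b(-186, C) - 30989) = √(-179 - 30989) = √(-31168) = 8*I*√487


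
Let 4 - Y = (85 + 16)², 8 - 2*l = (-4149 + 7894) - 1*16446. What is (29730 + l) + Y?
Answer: 51775/2 ≈ 25888.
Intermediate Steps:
l = 12709/2 (l = 4 - ((-4149 + 7894) - 1*16446)/2 = 4 - (3745 - 16446)/2 = 4 - ½*(-12701) = 4 + 12701/2 = 12709/2 ≈ 6354.5)
Y = -10197 (Y = 4 - (85 + 16)² = 4 - 1*101² = 4 - 1*10201 = 4 - 10201 = -10197)
(29730 + l) + Y = (29730 + 12709/2) - 10197 = 72169/2 - 10197 = 51775/2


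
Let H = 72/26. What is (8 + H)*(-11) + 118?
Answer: -6/13 ≈ -0.46154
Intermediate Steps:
H = 36/13 (H = 72*(1/26) = 36/13 ≈ 2.7692)
(8 + H)*(-11) + 118 = (8 + 36/13)*(-11) + 118 = (140/13)*(-11) + 118 = -1540/13 + 118 = -6/13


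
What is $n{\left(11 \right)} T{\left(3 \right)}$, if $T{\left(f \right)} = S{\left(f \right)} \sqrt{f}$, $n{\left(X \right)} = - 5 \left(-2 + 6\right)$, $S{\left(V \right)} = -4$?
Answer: $80 \sqrt{3} \approx 138.56$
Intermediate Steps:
$n{\left(X \right)} = -20$ ($n{\left(X \right)} = \left(-5\right) 4 = -20$)
$T{\left(f \right)} = - 4 \sqrt{f}$
$n{\left(11 \right)} T{\left(3 \right)} = - 20 \left(- 4 \sqrt{3}\right) = 80 \sqrt{3}$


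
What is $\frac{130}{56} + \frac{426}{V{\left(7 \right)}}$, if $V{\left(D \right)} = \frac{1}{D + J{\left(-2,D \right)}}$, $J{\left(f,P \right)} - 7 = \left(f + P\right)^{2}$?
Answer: $\frac{465257}{28} \approx 16616.0$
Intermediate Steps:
$J{\left(f,P \right)} = 7 + \left(P + f\right)^{2}$ ($J{\left(f,P \right)} = 7 + \left(f + P\right)^{2} = 7 + \left(P + f\right)^{2}$)
$V{\left(D \right)} = \frac{1}{7 + D + \left(-2 + D\right)^{2}}$ ($V{\left(D \right)} = \frac{1}{D + \left(7 + \left(D - 2\right)^{2}\right)} = \frac{1}{D + \left(7 + \left(-2 + D\right)^{2}\right)} = \frac{1}{7 + D + \left(-2 + D\right)^{2}}$)
$\frac{130}{56} + \frac{426}{V{\left(7 \right)}} = \frac{130}{56} + \frac{426}{\frac{1}{7 + 7 + \left(-2 + 7\right)^{2}}} = 130 \cdot \frac{1}{56} + \frac{426}{\frac{1}{7 + 7 + 5^{2}}} = \frac{65}{28} + \frac{426}{\frac{1}{7 + 7 + 25}} = \frac{65}{28} + \frac{426}{\frac{1}{39}} = \frac{65}{28} + 426 \frac{1}{\frac{1}{39}} = \frac{65}{28} + 426 \cdot 39 = \frac{65}{28} + 16614 = \frac{465257}{28}$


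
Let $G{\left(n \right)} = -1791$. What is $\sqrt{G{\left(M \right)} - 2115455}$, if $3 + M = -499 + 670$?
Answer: $i \sqrt{2117246} \approx 1455.1 i$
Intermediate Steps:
$M = 168$ ($M = -3 + \left(-499 + 670\right) = -3 + 171 = 168$)
$\sqrt{G{\left(M \right)} - 2115455} = \sqrt{-1791 - 2115455} = \sqrt{-2117246} = i \sqrt{2117246}$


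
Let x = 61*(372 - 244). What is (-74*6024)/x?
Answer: -27861/488 ≈ -57.092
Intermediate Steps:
x = 7808 (x = 61*128 = 7808)
(-74*6024)/x = -74*6024/7808 = -445776*1/7808 = -27861/488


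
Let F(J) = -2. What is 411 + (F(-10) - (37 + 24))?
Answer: 348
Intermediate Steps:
411 + (F(-10) - (37 + 24)) = 411 + (-2 - (37 + 24)) = 411 + (-2 - 1*61) = 411 + (-2 - 61) = 411 - 63 = 348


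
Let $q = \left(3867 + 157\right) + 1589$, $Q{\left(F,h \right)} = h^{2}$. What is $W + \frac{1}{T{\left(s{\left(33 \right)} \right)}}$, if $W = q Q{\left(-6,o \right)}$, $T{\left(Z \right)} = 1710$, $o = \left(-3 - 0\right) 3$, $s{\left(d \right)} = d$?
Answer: $\frac{777456631}{1710} \approx 4.5465 \cdot 10^{5}$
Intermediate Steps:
$o = -9$ ($o = \left(-3 + 0\right) 3 = \left(-3\right) 3 = -9$)
$q = 5613$ ($q = 4024 + 1589 = 5613$)
$W = 454653$ ($W = 5613 \left(-9\right)^{2} = 5613 \cdot 81 = 454653$)
$W + \frac{1}{T{\left(s{\left(33 \right)} \right)}} = 454653 + \frac{1}{1710} = \frac{777456631}{1710}$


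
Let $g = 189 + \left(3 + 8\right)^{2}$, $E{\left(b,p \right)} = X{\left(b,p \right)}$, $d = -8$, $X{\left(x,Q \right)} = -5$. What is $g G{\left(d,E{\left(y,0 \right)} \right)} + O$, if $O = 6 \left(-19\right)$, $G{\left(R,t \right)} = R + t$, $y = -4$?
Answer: $-4144$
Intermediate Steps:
$E{\left(b,p \right)} = -5$
$O = -114$
$g = 310$ ($g = 189 + 11^{2} = 189 + 121 = 310$)
$g G{\left(d,E{\left(y,0 \right)} \right)} + O = 310 \left(-8 - 5\right) - 114 = 310 \left(-13\right) - 114 = -4030 - 114 = -4144$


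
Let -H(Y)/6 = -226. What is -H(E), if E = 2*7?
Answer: -1356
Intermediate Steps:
E = 14
H(Y) = 1356 (H(Y) = -6*(-226) = 1356)
-H(E) = -1*1356 = -1356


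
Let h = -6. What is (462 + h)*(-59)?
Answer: -26904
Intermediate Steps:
(462 + h)*(-59) = (462 - 6)*(-59) = 456*(-59) = -26904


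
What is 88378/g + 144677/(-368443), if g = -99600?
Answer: -23486042327/18348461400 ≈ -1.2800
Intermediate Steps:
88378/g + 144677/(-368443) = 88378/(-99600) + 144677/(-368443) = 88378*(-1/99600) + 144677*(-1/368443) = -44189/49800 - 144677/368443 = -23486042327/18348461400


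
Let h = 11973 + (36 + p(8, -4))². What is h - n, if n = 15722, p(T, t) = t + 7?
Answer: -2228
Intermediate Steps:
p(T, t) = 7 + t
h = 13494 (h = 11973 + (36 + (7 - 4))² = 11973 + (36 + 3)² = 11973 + 39² = 11973 + 1521 = 13494)
h - n = 13494 - 1*15722 = 13494 - 15722 = -2228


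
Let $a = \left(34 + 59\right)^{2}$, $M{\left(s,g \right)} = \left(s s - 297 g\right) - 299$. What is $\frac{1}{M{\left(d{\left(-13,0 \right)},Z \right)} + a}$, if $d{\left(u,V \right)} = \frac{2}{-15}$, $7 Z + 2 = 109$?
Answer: $\frac{1575}{6001003} \approx 0.00026246$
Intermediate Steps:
$Z = \frac{107}{7}$ ($Z = - \frac{2}{7} + \frac{1}{7} \cdot 109 = - \frac{2}{7} + \frac{109}{7} = \frac{107}{7} \approx 15.286$)
$d{\left(u,V \right)} = - \frac{2}{15}$ ($d{\left(u,V \right)} = 2 \left(- \frac{1}{15}\right) = - \frac{2}{15}$)
$M{\left(s,g \right)} = -299 + s^{2} - 297 g$ ($M{\left(s,g \right)} = \left(s^{2} - 297 g\right) - 299 = -299 + s^{2} - 297 g$)
$a = 8649$ ($a = 93^{2} = 8649$)
$\frac{1}{M{\left(d{\left(-13,0 \right)},Z \right)} + a} = \frac{1}{\left(-299 + \left(- \frac{2}{15}\right)^{2} - \frac{31779}{7}\right) + 8649} = \frac{1}{\left(-299 + \frac{4}{225} - \frac{31779}{7}\right) + 8649} = \frac{1}{- \frac{7621172}{1575} + 8649} = \frac{1}{\frac{6001003}{1575}} = \frac{1575}{6001003}$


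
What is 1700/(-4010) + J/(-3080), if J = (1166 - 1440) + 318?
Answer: -12301/28070 ≈ -0.43823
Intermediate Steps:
J = 44 (J = -274 + 318 = 44)
1700/(-4010) + J/(-3080) = 1700/(-4010) + 44/(-3080) = 1700*(-1/4010) + 44*(-1/3080) = -170/401 - 1/70 = -12301/28070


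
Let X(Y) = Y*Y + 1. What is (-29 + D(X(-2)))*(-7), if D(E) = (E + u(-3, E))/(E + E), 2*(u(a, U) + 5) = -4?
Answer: 1022/5 ≈ 204.40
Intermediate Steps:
X(Y) = 1 + Y² (X(Y) = Y² + 1 = 1 + Y²)
u(a, U) = -7 (u(a, U) = -5 + (½)*(-4) = -5 - 2 = -7)
D(E) = (-7 + E)/(2*E) (D(E) = (E - 7)/(E + E) = (-7 + E)/((2*E)) = (-7 + E)*(1/(2*E)) = (-7 + E)/(2*E))
(-29 + D(X(-2)))*(-7) = (-29 + (-7 + (1 + (-2)²))/(2*(1 + (-2)²)))*(-7) = (-29 + (-7 + (1 + 4))/(2*(1 + 4)))*(-7) = (-29 + (½)*(-7 + 5)/5)*(-7) = (-29 + (½)*(⅕)*(-2))*(-7) = (-29 - ⅕)*(-7) = -146/5*(-7) = 1022/5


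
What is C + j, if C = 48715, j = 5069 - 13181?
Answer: 40603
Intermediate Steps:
j = -8112
C + j = 48715 - 8112 = 40603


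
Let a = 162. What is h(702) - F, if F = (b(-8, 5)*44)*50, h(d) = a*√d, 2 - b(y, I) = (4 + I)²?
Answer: 173800 + 486*√78 ≈ 1.7809e+5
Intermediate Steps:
b(y, I) = 2 - (4 + I)²
h(d) = 162*√d
F = -173800 (F = ((2 - (4 + 5)²)*44)*50 = ((2 - 1*9²)*44)*50 = ((2 - 1*81)*44)*50 = ((2 - 81)*44)*50 = -79*44*50 = -3476*50 = -173800)
h(702) - F = 162*√702 - 1*(-173800) = 162*(3*√78) + 173800 = 486*√78 + 173800 = 173800 + 486*√78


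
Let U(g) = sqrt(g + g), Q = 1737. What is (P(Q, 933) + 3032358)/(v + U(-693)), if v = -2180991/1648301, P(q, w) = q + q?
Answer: -1212622495328766568/418930537374563 - 2749346794653762344*I*sqrt(154)/418930537374563 ≈ -2894.6 - 81442.0*I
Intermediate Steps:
U(g) = sqrt(2)*sqrt(g) (U(g) = sqrt(2*g) = sqrt(2)*sqrt(g))
P(q, w) = 2*q
v = -2180991/1648301 (v = -2180991*1/1648301 = -2180991/1648301 ≈ -1.3232)
(P(Q, 933) + 3032358)/(v + U(-693)) = (2*1737 + 3032358)/(-2180991/1648301 + sqrt(2)*sqrt(-693)) = (3474 + 3032358)/(-2180991/1648301 + sqrt(2)*(3*I*sqrt(77))) = 3035832/(-2180991/1648301 + 3*I*sqrt(154))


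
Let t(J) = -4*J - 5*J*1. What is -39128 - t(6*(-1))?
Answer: -39182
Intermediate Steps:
t(J) = -9*J (t(J) = -4*J - 5*J = -9*J)
-39128 - t(6*(-1)) = -39128 - (-9)*6*(-1) = -39128 - (-9)*(-6) = -39128 - 1*54 = -39128 - 54 = -39182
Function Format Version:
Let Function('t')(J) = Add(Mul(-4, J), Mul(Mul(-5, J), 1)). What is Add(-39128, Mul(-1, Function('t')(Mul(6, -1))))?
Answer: -39182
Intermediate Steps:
Function('t')(J) = Mul(-9, J) (Function('t')(J) = Add(Mul(-4, J), Mul(-5, J)) = Mul(-9, J))
Add(-39128, Mul(-1, Function('t')(Mul(6, -1)))) = Add(-39128, Mul(-1, Mul(-9, Mul(6, -1)))) = Add(-39128, Mul(-1, Mul(-9, -6))) = Add(-39128, Mul(-1, 54)) = Add(-39128, -54) = -39182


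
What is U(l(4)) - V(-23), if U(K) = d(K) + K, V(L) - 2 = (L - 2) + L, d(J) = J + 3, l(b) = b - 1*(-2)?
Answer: 61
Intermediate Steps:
l(b) = 2 + b (l(b) = b + 2 = 2 + b)
d(J) = 3 + J
V(L) = 2*L (V(L) = 2 + ((L - 2) + L) = 2 + ((-2 + L) + L) = 2 + (-2 + 2*L) = 2*L)
U(K) = 3 + 2*K (U(K) = (3 + K) + K = 3 + 2*K)
U(l(4)) - V(-23) = (3 + 2*(2 + 4)) - 2*(-23) = (3 + 2*6) - 1*(-46) = (3 + 12) + 46 = 15 + 46 = 61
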